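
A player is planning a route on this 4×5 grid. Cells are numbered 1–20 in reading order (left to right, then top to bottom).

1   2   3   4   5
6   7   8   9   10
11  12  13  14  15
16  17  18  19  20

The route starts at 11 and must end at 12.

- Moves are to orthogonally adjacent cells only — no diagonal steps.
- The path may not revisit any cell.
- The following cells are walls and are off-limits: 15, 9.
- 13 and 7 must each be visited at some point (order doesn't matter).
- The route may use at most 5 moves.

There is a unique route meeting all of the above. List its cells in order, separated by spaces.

11 6 7 8 13 12

The budget equals the shortest possible length, so every move has to be on a shortest route through the required cells.
Route from 11: up to 6, 2× right (reaching 8), down to 13, left to 12 — 5 moves in all.
Check: all required cells visited; 5 ≤ 5 moves.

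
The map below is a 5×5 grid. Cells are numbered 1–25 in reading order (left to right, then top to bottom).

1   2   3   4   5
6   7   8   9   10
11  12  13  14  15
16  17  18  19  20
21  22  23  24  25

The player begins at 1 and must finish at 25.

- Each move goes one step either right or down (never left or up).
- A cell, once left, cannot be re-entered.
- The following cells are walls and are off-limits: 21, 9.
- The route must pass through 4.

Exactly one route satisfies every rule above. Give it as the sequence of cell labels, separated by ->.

Moves only go right or down, so the column and row indices never decrease.
Route from 1: right 4 to 5, down 4 to 25 — 8 moves in all.
Check: all required cells visited.

1 -> 2 -> 3 -> 4 -> 5 -> 10 -> 15 -> 20 -> 25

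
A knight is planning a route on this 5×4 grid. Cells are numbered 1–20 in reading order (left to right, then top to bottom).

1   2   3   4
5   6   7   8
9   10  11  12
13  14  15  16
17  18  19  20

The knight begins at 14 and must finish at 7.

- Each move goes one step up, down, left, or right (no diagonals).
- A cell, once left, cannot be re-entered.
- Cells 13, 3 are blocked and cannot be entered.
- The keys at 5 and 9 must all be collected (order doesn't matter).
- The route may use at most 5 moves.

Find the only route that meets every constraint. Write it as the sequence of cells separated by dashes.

Any route must reach 5 and 9 and still end at 7 within 5 moves, so the order of the required stops is forced.
Route from 14: up 1 to 10, left 1 to 9, up 1 to 5, right 2 to 7 — 5 moves in all.
Check: all required cells visited; 5 ≤ 5 moves.

14 - 10 - 9 - 5 - 6 - 7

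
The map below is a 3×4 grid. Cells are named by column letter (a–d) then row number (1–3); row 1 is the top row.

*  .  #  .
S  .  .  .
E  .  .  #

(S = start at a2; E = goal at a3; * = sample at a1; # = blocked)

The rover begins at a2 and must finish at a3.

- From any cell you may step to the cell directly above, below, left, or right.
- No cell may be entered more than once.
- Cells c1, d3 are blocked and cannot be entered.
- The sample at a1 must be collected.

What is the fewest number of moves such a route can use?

5

Any route passes through a1 somewhere between a2 and a3. Summing Manhattan distances along the two legs (a2 → a1 → a3) gives a lower bound of 1 + 2 = 3 moves.
The shortest route satisfying every rule uses 5 moves: a2 → a1 → b1 → b2 → b3 → a3.
The bound of 3 isn't tight here; checking systematically, no route of length 3 through 4 satisfies every constraint, so 5 is the minimum.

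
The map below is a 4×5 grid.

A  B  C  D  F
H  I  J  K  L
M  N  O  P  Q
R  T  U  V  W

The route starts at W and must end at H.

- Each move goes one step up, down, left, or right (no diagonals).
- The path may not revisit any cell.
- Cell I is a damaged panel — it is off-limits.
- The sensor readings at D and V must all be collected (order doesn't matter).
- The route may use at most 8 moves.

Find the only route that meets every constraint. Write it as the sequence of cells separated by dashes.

Any route must reach D and V and still end at H within 8 moves, so the order of the required stops is forced.
Route from W: left 1 to V, up 3 to D, left 3 to A, down 1 to H — 8 moves in all.
Check: all required cells visited; 8 ≤ 8 moves.

W - V - P - K - D - C - B - A - H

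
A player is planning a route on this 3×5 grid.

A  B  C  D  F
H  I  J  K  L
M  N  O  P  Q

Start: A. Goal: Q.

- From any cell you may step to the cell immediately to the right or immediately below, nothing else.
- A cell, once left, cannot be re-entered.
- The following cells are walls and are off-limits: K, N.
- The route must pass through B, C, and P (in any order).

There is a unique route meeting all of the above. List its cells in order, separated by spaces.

Moves only go right or down, so the column and row indices never decrease.
Route from A: 2× right (reaching C), 2× down (reaching O), 2× right (reaching Q) — 6 moves in all.
Check: all required cells visited.

A B C J O P Q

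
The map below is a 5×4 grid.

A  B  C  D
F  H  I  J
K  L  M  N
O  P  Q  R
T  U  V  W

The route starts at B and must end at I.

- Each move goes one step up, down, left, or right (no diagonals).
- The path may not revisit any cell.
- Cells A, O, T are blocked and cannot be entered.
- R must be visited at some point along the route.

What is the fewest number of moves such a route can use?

Any route passes through R somewhere between B and I. Summing Manhattan distances along the two legs (B → R → I) gives a lower bound of 5 + 3 = 8 moves.
A route of 8 moves achieves this: B → H → L → P → Q → R → N → J → I.
Since 8 matches the lower bound, it is optimal.

8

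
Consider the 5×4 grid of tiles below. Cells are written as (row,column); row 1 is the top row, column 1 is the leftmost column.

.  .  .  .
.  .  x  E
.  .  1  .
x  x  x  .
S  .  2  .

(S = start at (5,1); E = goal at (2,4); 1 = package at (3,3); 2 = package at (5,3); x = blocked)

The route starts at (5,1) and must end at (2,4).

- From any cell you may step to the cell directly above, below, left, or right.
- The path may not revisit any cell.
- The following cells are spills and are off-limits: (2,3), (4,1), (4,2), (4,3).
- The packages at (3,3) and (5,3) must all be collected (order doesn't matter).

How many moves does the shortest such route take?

12

Any route passes through (3,3) and (5,3) in some order between (5,1) and (2,4). Summing Manhattan distances along each leg and taking the cheapest ordering ((5,1) → (5,3) → (3,3) → (2,4)) gives a lower bound of 2 + 2 + 2 = 6 moves.
That bound ignores the blocked cells. Measuring each leg by the fewest moves that actually steer around them ((5,1)→(5,3): 2; (5,3)→(3,3): 4; (3,3)→(2,4): 2) raises the lower bound to 8.
The shortest route satisfying every rule uses 12 moves: (5,1) → (5,2) → (5,3) → (5,4) → (4,4) → (3,4) → (3,3) → (3,2) → (2,2) → (1,2) → (1,3) → (1,4) → (2,4).
The bound of 8 isn't tight here; checking systematically, no route of length 8 through 11 satisfies every constraint (on a 4-connected grid the length of any start-to-goal walk has the same parity as the Manhattan bound, so only lengths 8, 10, 12, … need checking), so 12 is the minimum.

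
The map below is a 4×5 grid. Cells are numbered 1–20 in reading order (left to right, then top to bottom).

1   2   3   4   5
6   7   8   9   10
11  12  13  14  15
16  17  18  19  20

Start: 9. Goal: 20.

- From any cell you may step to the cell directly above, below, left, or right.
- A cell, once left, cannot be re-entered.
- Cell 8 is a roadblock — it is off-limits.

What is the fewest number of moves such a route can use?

The Manhattan distance from 9 to 20 is |2−4| + |4−5| = 3, so at least 3 moves are needed.
A route of 3 moves achieves this: 9 → 14 → 19 → 20.
Since 3 matches the lower bound, it is optimal.

3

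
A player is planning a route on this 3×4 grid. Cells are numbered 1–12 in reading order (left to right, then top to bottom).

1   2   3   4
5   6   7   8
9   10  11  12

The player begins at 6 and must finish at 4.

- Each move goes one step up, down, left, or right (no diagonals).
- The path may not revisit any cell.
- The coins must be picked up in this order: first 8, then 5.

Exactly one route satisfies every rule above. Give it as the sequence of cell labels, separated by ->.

6 -> 7 -> 8 -> 12 -> 11 -> 10 -> 9 -> 5 -> 1 -> 2 -> 3 -> 4

The waypoints must appear in the order 8, 5, with no cell reused.
Route from 6: 2× right (reaching 8), down to 12, 3× left (reaching 9), 2× up (reaching 1), 3× right (reaching 4) — 11 moves in all.
Check: order respected (8 at step 2, 5 at step 7).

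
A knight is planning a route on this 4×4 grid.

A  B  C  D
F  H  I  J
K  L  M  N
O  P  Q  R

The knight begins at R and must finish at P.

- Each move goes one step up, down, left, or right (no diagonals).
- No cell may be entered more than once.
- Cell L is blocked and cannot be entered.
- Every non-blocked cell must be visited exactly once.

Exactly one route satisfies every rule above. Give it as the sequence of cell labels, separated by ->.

Need to visit all 15 open cells exactly once, starting at R and ending at P.
Route from R: left to Q, up to M, right to N, 2× up (reaching D), left to C, down to I, left to H, up to B, left to A, 3× down (reaching O), right to P — 14 moves in all.
Check: all 15 open cells covered.

R -> Q -> M -> N -> J -> D -> C -> I -> H -> B -> A -> F -> K -> O -> P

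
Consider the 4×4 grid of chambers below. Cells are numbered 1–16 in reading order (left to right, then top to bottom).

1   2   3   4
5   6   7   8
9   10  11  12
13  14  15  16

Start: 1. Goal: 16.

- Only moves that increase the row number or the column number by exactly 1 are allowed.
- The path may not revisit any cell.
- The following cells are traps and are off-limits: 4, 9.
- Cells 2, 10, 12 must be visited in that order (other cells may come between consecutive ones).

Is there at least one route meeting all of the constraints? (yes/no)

One route that works: 1 → 2 → 6 → 10 → 11 → 12 → 16.

yes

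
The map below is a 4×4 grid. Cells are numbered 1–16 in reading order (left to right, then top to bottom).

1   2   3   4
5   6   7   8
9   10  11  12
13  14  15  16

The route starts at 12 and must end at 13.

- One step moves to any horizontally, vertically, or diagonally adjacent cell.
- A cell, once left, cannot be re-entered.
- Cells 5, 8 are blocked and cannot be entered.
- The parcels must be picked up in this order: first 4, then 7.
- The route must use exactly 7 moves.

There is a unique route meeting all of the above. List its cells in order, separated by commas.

12, 11, 6, 3, 4, 7, 10, 13

The waypoints must appear in the order 4, 7, with no cell reused.
Route from 12: left 1 to 11, up-left 1 to 6, up-right 1 to 3, right 1 to 4, down-left 3 to 13 — 7 moves in all.
Check: order respected (4 at step 4, 7 at step 5); 7 moves as required.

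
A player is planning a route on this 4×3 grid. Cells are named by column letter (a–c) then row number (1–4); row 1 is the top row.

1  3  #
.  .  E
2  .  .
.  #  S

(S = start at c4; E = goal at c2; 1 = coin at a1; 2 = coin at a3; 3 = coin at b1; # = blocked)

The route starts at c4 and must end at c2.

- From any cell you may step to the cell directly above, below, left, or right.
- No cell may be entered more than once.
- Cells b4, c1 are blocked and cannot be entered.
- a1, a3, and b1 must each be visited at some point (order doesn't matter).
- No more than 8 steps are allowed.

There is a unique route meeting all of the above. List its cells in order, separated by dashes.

The 8-move cap with required stops at a1, a3, b1 leaves no slack for detours.
Route from c4: up to c3, 2× left (reaching a3), 2× up (reaching a1), right to b1, down to b2, right to c2 — 8 moves in all.
Check: all required cells visited; 8 ≤ 8 moves.

c4 - c3 - b3 - a3 - a2 - a1 - b1 - b2 - c2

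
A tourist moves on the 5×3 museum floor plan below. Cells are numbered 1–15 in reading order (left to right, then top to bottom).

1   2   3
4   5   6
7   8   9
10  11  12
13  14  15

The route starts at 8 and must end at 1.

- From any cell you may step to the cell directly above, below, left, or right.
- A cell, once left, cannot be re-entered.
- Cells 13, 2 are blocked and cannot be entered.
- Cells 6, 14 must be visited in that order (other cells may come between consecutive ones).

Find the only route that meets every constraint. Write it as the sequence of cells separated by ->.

The waypoints must appear in the order 6, 14, with no cell reused.
Route from 8: up to 5, right to 6, 3× down (reaching 15), left to 14, up to 11, left to 10, 3× up (reaching 1) — 11 moves in all.
Check: order respected (6 at step 2, 14 at step 6).

8 -> 5 -> 6 -> 9 -> 12 -> 15 -> 14 -> 11 -> 10 -> 7 -> 4 -> 1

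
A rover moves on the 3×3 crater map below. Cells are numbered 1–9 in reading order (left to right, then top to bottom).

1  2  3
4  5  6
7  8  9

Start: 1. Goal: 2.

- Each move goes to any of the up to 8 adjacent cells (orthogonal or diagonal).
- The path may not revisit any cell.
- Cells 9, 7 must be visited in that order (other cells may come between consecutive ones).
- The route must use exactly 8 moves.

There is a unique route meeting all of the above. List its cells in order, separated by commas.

1, 5, 3, 6, 9, 8, 7, 4, 2

The waypoints must appear in the order 9, 7, with no cell reused.
Route from 1: down-right 1 to 5, up-right 1 to 3, down 2 to 9, left 2 to 7, up 1 to 4, up-right 1 to 2 — 8 moves in all.
Check: order respected (9 at step 4, 7 at step 6); 8 moves as required.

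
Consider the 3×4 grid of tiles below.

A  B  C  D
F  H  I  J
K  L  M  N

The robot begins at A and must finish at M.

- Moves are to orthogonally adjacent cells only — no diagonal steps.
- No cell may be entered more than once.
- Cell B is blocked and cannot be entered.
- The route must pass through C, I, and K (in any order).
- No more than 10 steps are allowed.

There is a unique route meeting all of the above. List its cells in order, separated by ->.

The budget equals the shortest possible length, so every move has to be on a shortest route through the required cells.
Route from A: 2× down (reaching K), right to L, up to H, right to I, up to C, right to D, 2× down (reaching N), left to M — 10 moves in all.
Check: all required cells visited; 10 ≤ 10 moves.

A -> F -> K -> L -> H -> I -> C -> D -> J -> N -> M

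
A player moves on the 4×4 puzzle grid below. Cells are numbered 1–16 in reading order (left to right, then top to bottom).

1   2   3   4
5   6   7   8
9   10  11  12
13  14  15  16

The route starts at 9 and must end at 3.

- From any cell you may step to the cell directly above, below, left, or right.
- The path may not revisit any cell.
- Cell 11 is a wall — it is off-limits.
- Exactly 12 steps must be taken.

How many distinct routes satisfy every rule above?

4

Need simple routes of exactly 12 moves from 9 to 3 (Manhattan distance 4, so 4 moves are spent on a detour and 4 undoing it).
Enumerating: 9 5 1 2 6 10 14 15 16 12 8 4 3 | 9 5 1 2 6 10 14 15 16 12 8 7 3 | 9 13 14 15 16 12 8 7 6 5 1 2 3 | 9 10 14 15 16 12 8 7 6 5 1 2 3.
That gives 4 routes.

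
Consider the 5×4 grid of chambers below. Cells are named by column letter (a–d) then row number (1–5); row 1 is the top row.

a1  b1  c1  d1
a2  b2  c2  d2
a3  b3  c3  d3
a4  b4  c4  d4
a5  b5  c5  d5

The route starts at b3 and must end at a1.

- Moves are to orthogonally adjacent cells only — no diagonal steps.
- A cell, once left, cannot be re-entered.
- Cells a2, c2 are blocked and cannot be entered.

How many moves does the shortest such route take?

3

The Manhattan distance from b3 to a1 is |3−1| + |2−1| = 3, so at least 3 moves are needed.
A route of 3 moves achieves this: b3 → b2 → b1 → a1.
Since 3 matches the lower bound, it is optimal.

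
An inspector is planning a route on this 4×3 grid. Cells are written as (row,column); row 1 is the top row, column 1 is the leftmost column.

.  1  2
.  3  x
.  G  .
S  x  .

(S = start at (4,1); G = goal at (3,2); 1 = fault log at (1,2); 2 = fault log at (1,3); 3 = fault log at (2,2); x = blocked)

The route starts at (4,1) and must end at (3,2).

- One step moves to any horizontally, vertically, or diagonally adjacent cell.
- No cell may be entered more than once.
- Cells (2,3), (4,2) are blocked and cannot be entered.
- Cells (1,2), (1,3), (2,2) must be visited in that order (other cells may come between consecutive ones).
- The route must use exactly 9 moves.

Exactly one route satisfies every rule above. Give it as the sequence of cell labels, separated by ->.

(4,1) -> (3,1) -> (2,1) -> (1,1) -> (1,2) -> (1,3) -> (2,2) -> (3,3) -> (4,3) -> (3,2)

The waypoints must appear in the order (1,2), (1,3), (2,2), with no cell reused.
Route from (4,1): 3× up (reaching (1,1)), 2× right (reaching (1,3)), down-left to (2,2), down-right to (3,3), down to (4,3), up-left to (3,2) — 9 moves in all.
Check: order respected (1 at step 4, 2 at step 5, 3 at step 6); 9 moves as required.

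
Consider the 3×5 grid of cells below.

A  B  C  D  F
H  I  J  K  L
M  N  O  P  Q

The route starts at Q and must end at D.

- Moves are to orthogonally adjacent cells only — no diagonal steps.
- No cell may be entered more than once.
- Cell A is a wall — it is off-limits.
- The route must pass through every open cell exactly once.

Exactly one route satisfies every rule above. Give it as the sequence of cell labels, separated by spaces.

Q P O N M H I B C J K L F D

Need to visit all 14 open cells exactly once, starting at Q and ending at D.
Cell B has only two open neighbours (I and C), so the path must pass straight through it: one of those is the cell it's entered from and the other is where it exits.
Route from Q: left 4 to M, up 1 to H, right 1 to I, up 1 to B, right 1 to C, down 1 to J, right 2 to L, up 1 to F, left 1 to D — 13 moves in all.
Check: all 14 open cells covered.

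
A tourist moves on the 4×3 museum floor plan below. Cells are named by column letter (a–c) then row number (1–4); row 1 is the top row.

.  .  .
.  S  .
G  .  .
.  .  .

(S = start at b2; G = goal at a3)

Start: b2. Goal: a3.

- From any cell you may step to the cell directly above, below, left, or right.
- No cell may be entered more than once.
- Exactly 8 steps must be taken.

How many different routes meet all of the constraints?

5

Need simple routes of exactly 8 moves from b2 to a3 (Manhattan distance 2, so 3 moves are spent on a detour and 3 undoing it).
Enumerating: b2 b1 c1 c2 c3 c4 b4 b3 a3 | b2 b1 c1 c2 c3 c4 b4 a4 a3 | b2 b1 c1 c2 c3 b3 b4 a4 a3 | b2 b3 c3 c2 c1 b1 a1 a2 a3 | b2 a2 a1 b1 c1 c2 c3 b3 a3.
That gives 5 routes.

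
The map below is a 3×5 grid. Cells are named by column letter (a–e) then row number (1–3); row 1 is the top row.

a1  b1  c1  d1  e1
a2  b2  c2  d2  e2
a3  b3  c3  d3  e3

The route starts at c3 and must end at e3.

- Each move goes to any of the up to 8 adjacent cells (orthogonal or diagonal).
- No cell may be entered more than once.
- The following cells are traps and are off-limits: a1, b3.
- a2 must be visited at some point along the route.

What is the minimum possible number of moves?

Any route passes through a2 somewhere between c3 and e3. Summing Chebyshev distances along the two legs (c3 → a2 → e3) gives a lower bound of 2 + 4 = 6 moves.
A route of 6 moves achieves this: c3 → b2 → a2 → b1 → c1 → d2 → e3.
Since 6 matches the lower bound, it is optimal.

6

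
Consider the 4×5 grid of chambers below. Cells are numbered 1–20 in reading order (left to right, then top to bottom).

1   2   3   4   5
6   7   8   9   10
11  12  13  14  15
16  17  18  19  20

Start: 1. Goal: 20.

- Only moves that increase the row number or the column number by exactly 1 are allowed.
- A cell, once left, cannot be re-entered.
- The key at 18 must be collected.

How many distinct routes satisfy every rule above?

10

A right/down-only route from 1 to 20 makes exactly 3 down-moves and 4 right-moves in some order.
With no other constraints that would be C(7,3) = 35 routes.
Split at 18 and multiply the segment counts: 1→18: 10; 18→20: 1; product = 10.
That gives 10 routes.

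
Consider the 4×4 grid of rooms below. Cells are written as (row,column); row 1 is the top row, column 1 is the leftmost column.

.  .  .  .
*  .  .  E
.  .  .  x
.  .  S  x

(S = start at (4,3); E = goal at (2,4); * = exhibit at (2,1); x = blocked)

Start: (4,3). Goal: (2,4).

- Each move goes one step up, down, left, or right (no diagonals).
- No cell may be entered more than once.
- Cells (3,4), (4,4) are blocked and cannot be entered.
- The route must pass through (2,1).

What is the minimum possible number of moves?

7

Any route passes through (2,1) somewhere between (4,3) and (2,4). Summing Manhattan distances along the two legs ((4,3) → (2,1) → (2,4)) gives a lower bound of 4 + 3 = 7 moves.
A route of 7 moves achieves this: (4,3) → (3,3) → (3,2) → (3,1) → (2,1) → (2,2) → (2,3) → (2,4).
Since 7 matches the lower bound, it is optimal.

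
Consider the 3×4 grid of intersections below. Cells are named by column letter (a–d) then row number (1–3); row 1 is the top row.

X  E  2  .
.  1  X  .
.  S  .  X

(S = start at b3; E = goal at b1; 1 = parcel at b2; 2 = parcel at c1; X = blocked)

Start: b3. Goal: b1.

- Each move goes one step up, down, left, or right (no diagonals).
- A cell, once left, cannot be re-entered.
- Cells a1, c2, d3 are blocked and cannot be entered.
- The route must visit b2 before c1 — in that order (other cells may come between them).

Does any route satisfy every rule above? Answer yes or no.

no

Every way from b3 to c1 runs through b1 — but b1 is where the route must end, so it would be entered once on the way to c1 and again at the finish.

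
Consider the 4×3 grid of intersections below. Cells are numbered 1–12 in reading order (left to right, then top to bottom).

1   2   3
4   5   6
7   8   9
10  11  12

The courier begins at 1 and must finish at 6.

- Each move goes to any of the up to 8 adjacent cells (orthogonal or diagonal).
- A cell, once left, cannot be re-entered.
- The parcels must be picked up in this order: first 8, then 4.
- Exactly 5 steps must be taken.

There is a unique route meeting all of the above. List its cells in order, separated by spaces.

The waypoints must appear in the order 8, 4, with no cell reused.
Route from 1: down-right 1 to 5, down 1 to 8, up-left 1 to 4, up-right 1 to 2, down-right 1 to 6 — 5 moves in all.
Check: order respected (8 at step 2, 4 at step 3); 5 moves as required.

1 5 8 4 2 6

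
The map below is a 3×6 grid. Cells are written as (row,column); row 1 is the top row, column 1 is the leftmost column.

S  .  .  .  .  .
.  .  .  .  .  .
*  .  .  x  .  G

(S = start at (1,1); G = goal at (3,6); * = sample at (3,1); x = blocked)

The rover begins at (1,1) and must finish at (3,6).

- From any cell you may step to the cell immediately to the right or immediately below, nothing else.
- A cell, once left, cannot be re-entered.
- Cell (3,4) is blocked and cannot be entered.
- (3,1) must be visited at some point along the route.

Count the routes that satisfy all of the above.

0

A right/down-only route from (1,1) to (3,6) makes exactly 2 down-moves and 5 right-moves in some order.
With no other constraints that would be C(7,2) = 21 routes.
Split at (3,1) and multiply the segment counts (each segment already excludes blocked cells): (1,1)→(3,1): 1; (3,1)→(3,6): 0; product = 0.
No route satisfies every constraint, so the count is 0.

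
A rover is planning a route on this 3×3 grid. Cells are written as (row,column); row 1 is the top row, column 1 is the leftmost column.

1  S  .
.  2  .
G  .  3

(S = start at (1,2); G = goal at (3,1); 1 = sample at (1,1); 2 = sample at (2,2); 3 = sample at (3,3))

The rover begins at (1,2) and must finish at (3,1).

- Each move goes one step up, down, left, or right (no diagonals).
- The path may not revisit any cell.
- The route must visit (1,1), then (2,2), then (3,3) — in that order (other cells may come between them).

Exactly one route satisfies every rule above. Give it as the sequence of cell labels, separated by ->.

(1,2) -> (1,1) -> (2,1) -> (2,2) -> (2,3) -> (3,3) -> (3,2) -> (3,1)

The waypoints must appear in the order (1,1), (2,2), (3,3), with no cell reused.
Route from (1,2): left 1 to (1,1), down 1 to (2,1), right 2 to (2,3), down 1 to (3,3), left 2 to (3,1) — 7 moves in all.
Check: order respected (1 at step 1, 2 at step 3, 3 at step 5).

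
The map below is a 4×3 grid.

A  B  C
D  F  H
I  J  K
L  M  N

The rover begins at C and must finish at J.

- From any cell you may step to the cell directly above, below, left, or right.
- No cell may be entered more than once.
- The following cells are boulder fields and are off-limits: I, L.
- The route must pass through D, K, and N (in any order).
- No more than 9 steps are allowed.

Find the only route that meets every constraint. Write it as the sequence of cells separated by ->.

C -> B -> A -> D -> F -> H -> K -> N -> M -> J

Any route must reach D, K, and N and still end at J within 9 moves, so the order of the required stops is forced.
Route from C: left 2 to A, down 1 to D, right 2 to H, down 2 to N, left 1 to M, up 1 to J — 9 moves in all.
Check: all required cells visited; 9 ≤ 9 moves.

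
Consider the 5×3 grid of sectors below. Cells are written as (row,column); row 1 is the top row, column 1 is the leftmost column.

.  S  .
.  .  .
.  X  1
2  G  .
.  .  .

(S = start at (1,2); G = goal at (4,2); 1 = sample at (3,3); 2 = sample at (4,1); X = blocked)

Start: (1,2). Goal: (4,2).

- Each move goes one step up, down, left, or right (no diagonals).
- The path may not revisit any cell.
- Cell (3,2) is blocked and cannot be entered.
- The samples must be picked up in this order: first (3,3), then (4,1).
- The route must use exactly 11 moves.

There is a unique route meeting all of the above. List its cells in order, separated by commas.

The waypoints must appear in the order (3,3), (4,1), with no cell reused.
Route from (1,2): left 1 to (1,1), down 1 to (2,1), right 2 to (2,3), down 3 to (5,3), left 2 to (5,1), up 1 to (4,1), right 1 to (4,2) — 11 moves in all.
Check: order respected (1 at step 5, 2 at step 10); 11 moves as required.

(1,2), (1,1), (2,1), (2,2), (2,3), (3,3), (4,3), (5,3), (5,2), (5,1), (4,1), (4,2)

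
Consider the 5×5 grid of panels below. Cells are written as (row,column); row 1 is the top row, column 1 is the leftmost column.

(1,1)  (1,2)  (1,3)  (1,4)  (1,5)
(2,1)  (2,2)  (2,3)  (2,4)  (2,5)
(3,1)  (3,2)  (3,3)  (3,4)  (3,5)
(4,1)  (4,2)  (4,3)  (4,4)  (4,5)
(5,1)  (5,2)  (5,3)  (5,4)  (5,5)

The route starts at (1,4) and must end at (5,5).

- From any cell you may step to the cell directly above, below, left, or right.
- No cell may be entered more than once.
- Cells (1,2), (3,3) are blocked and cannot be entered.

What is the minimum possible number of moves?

5

The Manhattan distance from (1,4) to (5,5) is |1−5| + |4−5| = 5, so at least 5 moves are needed.
A route of 5 moves achieves this: (1,4) → (2,4) → (3,4) → (4,4) → (5,4) → (5,5).
Since 5 matches the lower bound, it is optimal.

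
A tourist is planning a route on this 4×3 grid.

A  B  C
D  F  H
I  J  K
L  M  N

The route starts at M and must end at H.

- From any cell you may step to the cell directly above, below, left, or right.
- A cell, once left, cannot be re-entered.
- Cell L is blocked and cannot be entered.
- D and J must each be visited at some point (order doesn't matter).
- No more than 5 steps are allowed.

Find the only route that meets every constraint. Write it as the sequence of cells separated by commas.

The 5-move cap with required stops at D, J leaves no slack for detours.
Route from M: up 1 to J, left 1 to I, up 1 to D, right 2 to H — 5 moves in all.
Check: all required cells visited; 5 ≤ 5 moves.

M, J, I, D, F, H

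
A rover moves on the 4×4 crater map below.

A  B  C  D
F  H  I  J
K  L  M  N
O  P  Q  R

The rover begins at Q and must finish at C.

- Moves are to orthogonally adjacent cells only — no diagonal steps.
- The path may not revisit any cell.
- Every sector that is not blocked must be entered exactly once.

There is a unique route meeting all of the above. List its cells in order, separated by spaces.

Need to visit all 16 open cells exactly once, starting at Q and ending at C.
Cell O has only two open neighbours (K and P), so the path must pass straight through it: one of those is the cell it's entered from and the other is where it exits.
Route from Q: right 1 to R, up 1 to N, left 2 to L, down 1 to P, left 1 to O, up 3 to A, right 1 to B, down 1 to H, right 2 to J, up 1 to D, left 1 to C — 15 moves in all.
Check: all 16 open cells covered.

Q R N M L P O K F A B H I J D C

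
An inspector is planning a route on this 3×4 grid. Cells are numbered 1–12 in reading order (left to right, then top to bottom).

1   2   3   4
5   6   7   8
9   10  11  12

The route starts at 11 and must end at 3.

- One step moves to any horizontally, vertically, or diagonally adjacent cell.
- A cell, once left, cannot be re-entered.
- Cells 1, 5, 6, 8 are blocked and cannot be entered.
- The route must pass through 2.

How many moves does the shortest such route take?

3

Any route passes through 2 somewhere between 11 and 3. Summing Chebyshev distances along the two legs (11 → 2 → 3) gives a lower bound of 2 + 1 = 3 moves.
A route of 3 moves achieves this: 11 → 7 → 2 → 3.
Since 3 matches the lower bound, it is optimal.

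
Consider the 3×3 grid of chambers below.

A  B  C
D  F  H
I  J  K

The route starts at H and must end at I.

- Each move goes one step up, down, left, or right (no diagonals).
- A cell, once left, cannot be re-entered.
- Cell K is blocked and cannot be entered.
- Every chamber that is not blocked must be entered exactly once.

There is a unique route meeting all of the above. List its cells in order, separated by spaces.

Need to visit all 8 open cells exactly once, starting at H and ending at I.
Cell J has only two open neighbours (F and I), so the path must pass straight through it: one of those is the cell it's entered from and the other is where it exits.
Route from H: up to C, 2× left (reaching A), down to D, right to F, down to J, left to I — 7 moves in all.
Check: all 8 open cells covered.

H C B A D F J I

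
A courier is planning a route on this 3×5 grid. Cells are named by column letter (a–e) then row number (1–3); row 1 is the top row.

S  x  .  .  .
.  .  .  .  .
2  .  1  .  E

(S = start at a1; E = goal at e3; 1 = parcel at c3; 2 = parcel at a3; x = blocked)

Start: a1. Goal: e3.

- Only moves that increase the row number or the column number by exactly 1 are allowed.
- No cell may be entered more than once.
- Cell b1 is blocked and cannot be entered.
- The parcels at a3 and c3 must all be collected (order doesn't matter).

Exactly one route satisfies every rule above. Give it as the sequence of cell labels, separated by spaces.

a1 a2 a3 b3 c3 d3 e3

Moves only go right or down, so the column and row indices never decrease.
Route from a1: down 2 to a3, right 4 to e3 — 6 moves in all.
Check: all required cells visited.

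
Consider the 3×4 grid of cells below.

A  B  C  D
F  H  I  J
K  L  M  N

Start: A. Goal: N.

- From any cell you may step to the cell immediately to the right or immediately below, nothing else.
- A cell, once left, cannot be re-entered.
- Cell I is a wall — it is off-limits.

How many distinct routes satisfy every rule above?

A right/down-only route from A to N makes exactly 2 down-moves and 3 right-moves in some order.
With no other constraints that would be C(5,2) = 10 routes.
Subtract routes through each blocked cell (inclusion–exclusion for overlaps): − through I: 6 → 4.
That gives 4 routes.

4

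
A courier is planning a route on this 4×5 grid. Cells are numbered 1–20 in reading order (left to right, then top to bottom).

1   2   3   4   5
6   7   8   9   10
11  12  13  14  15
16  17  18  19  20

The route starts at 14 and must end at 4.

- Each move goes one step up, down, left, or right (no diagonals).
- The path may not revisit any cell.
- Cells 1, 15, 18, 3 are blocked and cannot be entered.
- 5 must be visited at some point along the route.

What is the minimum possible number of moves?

4

Any route passes through 5 somewhere between 14 and 4. Summing Manhattan distances along the two legs (14 → 5 → 4) gives a lower bound of 3 + 1 = 4 moves.
A route of 4 moves achieves this: 14 → 9 → 10 → 5 → 4.
Since 4 matches the lower bound, it is optimal.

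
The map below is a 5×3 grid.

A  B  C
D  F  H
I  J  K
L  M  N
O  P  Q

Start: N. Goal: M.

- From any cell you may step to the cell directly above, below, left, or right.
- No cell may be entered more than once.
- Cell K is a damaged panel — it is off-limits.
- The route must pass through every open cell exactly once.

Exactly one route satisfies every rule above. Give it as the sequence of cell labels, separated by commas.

N, Q, P, O, L, I, D, A, B, C, H, F, J, M

Need to visit all 14 open cells exactly once, starting at N and ending at M.
Cell C has only two open neighbours (H and B), so the path must pass straight through it: one of those is the cell it's entered from and the other is where it exits.
Route from N: down 1 to Q, left 2 to O, up 4 to A, right 2 to C, down 1 to H, left 1 to F, down 2 to M — 13 moves in all.
Check: all 14 open cells covered.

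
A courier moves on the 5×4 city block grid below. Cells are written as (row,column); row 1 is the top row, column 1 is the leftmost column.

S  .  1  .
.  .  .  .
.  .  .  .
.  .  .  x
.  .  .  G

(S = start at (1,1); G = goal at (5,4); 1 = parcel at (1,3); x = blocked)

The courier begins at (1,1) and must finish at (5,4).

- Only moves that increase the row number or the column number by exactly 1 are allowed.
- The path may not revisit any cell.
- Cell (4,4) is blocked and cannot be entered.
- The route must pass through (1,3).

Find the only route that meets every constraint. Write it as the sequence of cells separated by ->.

Moves only go right or down, so the column and row indices never decrease.
Route from (1,1): right 2 to (1,3), down 4 to (5,3), right 1 to (5,4) — 7 moves in all.
Check: all required cells visited.

(1,1) -> (1,2) -> (1,3) -> (2,3) -> (3,3) -> (4,3) -> (5,3) -> (5,4)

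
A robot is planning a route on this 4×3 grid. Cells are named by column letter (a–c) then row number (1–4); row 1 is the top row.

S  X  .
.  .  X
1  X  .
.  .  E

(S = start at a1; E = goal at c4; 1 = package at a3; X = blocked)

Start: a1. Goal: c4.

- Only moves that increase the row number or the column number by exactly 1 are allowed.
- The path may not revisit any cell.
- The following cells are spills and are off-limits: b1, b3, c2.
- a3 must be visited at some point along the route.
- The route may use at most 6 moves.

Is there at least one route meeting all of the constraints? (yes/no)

One route that works: a1 → a2 → a3 → a4 → b4 → c4.

yes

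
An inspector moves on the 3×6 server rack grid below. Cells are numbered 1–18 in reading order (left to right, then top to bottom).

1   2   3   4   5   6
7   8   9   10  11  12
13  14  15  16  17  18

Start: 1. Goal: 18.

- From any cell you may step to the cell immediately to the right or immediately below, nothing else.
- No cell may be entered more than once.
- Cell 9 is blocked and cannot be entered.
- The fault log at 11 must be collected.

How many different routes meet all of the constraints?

A right/down-only route from 1 to 18 makes exactly 2 down-moves and 5 right-moves in some order.
With no other constraints that would be C(7,2) = 21 routes.
Split at 11 and multiply the segment counts (each segment already excludes blocked cells): 1→11: 2; 11→18: 2; product = 4.
That gives 4 routes.

4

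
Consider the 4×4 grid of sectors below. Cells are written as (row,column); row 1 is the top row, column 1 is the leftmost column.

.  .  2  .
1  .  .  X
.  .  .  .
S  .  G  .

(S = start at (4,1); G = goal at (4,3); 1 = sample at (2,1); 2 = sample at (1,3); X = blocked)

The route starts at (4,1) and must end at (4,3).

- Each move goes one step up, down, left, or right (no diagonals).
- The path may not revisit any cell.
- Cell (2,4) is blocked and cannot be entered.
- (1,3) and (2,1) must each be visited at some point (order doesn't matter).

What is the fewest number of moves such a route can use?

Any route passes through (1,3) and (2,1) in some order between (4,1) and (4,3). Summing Manhattan distances along each leg and taking the cheapest ordering ((4,1) → (2,1) → (1,3) → (4,3)) gives a lower bound of 2 + 3 + 3 = 8 moves.
A route of 8 moves achieves this: (4,1) → (3,1) → (2,1) → (1,1) → (1,2) → (1,3) → (2,3) → (3,3) → (4,3).
Since 8 matches the lower bound, it is optimal.

8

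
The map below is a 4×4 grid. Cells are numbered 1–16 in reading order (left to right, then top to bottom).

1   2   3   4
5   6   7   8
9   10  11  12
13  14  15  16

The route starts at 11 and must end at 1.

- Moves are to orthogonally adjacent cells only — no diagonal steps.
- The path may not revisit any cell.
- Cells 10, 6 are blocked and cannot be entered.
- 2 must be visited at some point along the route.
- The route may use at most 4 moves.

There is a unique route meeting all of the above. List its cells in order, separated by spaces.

The 4-move cap with required stops at 2 leaves no slack for detours.
Route from 11: up 2 to 3, left 2 to 1 — 4 moves in all.
Check: all required cells visited; 4 ≤ 4 moves.

11 7 3 2 1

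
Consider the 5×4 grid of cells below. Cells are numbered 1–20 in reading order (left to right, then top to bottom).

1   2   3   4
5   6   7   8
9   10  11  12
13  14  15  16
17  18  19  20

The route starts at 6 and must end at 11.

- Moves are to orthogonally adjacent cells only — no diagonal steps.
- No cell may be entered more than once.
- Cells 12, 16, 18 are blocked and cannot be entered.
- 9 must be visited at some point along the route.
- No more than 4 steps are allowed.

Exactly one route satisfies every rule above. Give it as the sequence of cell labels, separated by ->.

6 -> 5 -> 9 -> 10 -> 11

The budget equals the shortest possible length, so every move has to be on a shortest route through the required cells.
Route from 6: left 1 to 5, down 1 to 9, right 2 to 11 — 4 moves in all.
Check: all required cells visited; 4 ≤ 4 moves.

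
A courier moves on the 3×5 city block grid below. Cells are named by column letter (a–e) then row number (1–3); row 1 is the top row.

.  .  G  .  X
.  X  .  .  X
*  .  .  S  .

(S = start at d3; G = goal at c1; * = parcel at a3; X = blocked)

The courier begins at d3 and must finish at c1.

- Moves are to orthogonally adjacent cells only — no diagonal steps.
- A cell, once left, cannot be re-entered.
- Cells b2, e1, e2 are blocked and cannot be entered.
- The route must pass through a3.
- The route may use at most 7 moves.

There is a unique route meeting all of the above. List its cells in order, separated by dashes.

The budget equals the shortest possible length, so every move has to be on a shortest route through the required cells.
Route from d3: left 3 to a3, up 2 to a1, right 2 to c1 — 7 moves in all.
Check: all required cells visited; 7 ≤ 7 moves.

d3 - c3 - b3 - a3 - a2 - a1 - b1 - c1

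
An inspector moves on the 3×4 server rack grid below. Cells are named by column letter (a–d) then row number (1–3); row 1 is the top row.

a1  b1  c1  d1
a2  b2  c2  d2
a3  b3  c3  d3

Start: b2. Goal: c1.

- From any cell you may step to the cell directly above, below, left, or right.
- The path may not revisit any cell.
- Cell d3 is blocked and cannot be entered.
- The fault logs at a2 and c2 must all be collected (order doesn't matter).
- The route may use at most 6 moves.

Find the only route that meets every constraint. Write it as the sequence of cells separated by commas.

Any route must reach a2 and c2 and still end at c1 within 6 moves, so the order of the required stops is forced.
Route from b2: left 1 to a2, down 1 to a3, right 2 to c3, up 2 to c1 — 6 moves in all.
Check: all required cells visited; 6 ≤ 6 moves.

b2, a2, a3, b3, c3, c2, c1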